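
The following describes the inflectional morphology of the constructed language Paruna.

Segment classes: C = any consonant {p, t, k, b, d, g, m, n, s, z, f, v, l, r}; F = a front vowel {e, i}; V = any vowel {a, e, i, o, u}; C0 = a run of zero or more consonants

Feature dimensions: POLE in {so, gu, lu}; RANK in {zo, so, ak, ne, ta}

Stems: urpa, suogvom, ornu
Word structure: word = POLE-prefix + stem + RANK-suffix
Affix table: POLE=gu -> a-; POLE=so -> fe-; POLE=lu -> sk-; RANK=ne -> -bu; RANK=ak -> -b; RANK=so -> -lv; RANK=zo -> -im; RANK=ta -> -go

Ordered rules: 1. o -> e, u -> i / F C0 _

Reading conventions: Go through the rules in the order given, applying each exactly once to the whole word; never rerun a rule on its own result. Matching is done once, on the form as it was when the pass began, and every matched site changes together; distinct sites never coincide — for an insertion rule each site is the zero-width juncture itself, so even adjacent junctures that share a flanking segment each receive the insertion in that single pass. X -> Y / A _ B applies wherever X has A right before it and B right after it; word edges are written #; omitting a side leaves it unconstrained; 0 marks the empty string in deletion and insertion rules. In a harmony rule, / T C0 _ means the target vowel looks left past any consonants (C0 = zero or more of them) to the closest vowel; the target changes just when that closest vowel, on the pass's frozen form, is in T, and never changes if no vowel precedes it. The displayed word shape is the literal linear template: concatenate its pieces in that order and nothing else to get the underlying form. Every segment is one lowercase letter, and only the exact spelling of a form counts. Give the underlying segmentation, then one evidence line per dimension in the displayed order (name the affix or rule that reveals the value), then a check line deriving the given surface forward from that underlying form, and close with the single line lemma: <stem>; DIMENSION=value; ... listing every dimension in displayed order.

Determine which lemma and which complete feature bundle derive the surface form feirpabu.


underlying: fe-urpa-bu
POLE=so - signalled by the affix fe-
RANK=ne - signalled by the affix -bu
check: feurpabu -> feirpabu
lemma: urpa; POLE=so; RANK=ne


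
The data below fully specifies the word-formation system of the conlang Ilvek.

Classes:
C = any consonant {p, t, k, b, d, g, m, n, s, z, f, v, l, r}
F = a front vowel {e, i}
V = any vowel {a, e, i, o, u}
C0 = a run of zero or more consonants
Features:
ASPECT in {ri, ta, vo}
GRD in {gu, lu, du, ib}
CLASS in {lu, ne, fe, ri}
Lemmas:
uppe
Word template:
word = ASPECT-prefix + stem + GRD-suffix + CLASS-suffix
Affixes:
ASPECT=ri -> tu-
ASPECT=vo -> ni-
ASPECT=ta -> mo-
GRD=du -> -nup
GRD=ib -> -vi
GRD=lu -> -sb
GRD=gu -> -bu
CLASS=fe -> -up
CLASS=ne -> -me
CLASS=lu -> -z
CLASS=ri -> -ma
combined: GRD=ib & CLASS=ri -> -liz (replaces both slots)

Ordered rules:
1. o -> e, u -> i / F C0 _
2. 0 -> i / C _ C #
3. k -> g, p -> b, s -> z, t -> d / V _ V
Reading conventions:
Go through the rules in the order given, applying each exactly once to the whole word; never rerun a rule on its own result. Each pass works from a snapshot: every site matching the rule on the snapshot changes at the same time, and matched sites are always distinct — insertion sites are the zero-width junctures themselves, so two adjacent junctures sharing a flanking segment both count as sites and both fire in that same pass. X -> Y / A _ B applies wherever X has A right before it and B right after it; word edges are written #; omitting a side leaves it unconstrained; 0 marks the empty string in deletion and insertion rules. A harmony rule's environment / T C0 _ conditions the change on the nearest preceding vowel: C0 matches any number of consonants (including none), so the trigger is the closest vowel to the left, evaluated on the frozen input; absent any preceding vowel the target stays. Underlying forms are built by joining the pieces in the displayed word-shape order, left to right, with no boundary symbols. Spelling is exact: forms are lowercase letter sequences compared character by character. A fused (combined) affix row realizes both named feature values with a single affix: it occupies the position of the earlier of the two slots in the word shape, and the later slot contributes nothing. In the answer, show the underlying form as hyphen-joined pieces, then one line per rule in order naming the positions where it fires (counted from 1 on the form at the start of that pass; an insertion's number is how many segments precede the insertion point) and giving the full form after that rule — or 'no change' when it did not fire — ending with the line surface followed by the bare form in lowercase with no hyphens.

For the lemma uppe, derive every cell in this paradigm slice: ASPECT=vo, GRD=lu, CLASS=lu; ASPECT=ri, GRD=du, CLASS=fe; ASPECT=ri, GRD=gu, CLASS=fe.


cell ASPECT=vo, GRD=lu, CLASS=lu:
underlying: ni-uppe-sb-z
1. o -> e, u -> i / F C0 _: fires at position(s) 3: niippesbz
2. 0 -> i / C _ C #: inserts after position(s) 8: niippesbiz
3. k -> g, p -> b, s -> z, t -> d / V _ V: no change
surface: niippesbiz

cell ASPECT=ri, GRD=du, CLASS=fe:
underlying: tu-uppe-nup-up
1. o -> e, u -> i / F C0 _: fires at position(s) 8: tuuppenipup
2. 0 -> i / C _ C #: no change
3. k -> g, p -> b, s -> z, t -> d / V _ V: fires at position(s) 9: tuuppenibup
surface: tuuppenibup

cell ASPECT=ri, GRD=gu, CLASS=fe:
underlying: tu-uppe-bu-up
1. o -> e, u -> i / F C0 _: fires at position(s) 8: tuuppebiup
2. 0 -> i / C _ C #: no change
3. k -> g, p -> b, s -> z, t -> d / V _ V: no change
surface: tuuppebiup


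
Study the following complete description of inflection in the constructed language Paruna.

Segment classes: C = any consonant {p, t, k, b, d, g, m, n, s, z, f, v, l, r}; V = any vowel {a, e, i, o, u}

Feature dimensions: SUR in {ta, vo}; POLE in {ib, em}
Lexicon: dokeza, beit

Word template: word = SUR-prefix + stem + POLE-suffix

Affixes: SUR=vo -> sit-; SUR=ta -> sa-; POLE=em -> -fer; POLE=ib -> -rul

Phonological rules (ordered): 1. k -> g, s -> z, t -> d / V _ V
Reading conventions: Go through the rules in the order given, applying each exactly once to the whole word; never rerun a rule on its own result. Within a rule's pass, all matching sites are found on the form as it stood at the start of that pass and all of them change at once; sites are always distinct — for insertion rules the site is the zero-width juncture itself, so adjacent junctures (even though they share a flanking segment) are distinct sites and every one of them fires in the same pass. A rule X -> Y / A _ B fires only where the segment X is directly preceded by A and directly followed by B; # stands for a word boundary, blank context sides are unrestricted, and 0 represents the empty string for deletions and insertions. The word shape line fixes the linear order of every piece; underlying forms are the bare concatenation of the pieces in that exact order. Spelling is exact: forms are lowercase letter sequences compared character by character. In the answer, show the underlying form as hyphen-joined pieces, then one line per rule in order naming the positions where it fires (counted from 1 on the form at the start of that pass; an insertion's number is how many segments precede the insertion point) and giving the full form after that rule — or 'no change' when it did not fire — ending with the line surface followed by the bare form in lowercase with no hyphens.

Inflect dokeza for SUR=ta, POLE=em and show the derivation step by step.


underlying: sa-dokeza-fer
1. k -> g, s -> z, t -> d / V _ V: fires at position(s) 5: sadogezafer
surface: sadogezafer


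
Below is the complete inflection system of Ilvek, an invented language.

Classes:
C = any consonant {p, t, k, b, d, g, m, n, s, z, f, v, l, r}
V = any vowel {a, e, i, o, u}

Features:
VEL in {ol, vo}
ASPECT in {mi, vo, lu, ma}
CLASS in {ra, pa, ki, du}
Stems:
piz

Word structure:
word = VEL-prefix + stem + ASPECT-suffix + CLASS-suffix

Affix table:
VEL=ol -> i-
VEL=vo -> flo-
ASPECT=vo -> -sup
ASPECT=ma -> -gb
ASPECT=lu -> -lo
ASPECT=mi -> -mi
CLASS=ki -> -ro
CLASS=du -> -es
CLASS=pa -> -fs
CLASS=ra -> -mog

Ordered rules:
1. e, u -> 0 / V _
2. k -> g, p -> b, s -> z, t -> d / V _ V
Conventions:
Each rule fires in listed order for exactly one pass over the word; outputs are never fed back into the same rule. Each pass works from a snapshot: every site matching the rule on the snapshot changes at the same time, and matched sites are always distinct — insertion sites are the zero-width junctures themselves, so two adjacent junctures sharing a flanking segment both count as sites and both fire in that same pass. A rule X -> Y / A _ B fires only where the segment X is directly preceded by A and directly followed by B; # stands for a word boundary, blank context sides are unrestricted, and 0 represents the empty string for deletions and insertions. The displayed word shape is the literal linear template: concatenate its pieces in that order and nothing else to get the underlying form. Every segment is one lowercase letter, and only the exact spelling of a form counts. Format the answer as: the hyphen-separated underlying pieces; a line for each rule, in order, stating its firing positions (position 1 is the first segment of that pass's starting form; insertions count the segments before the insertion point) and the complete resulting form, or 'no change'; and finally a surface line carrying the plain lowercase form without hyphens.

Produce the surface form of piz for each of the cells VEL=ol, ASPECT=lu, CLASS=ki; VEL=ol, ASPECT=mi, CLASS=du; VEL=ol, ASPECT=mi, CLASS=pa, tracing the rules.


cell VEL=ol, ASPECT=lu, CLASS=ki:
underlying: i-piz-lo-ro
1. e, u -> 0 / V _: no change
2. k -> g, p -> b, s -> z, t -> d / V _ V: fires at position(s) 2: ibizloro
surface: ibizloro

cell VEL=ol, ASPECT=mi, CLASS=du:
underlying: i-piz-mi-es
1. e, u -> 0 / V _: fires at position(s) 7: ipizmis
2. k -> g, p -> b, s -> z, t -> d / V _ V: fires at position(s) 2: ibizmis
surface: ibizmis

cell VEL=ol, ASPECT=mi, CLASS=pa:
underlying: i-piz-mi-fs
1. e, u -> 0 / V _: no change
2. k -> g, p -> b, s -> z, t -> d / V _ V: fires at position(s) 2: ibizmifs
surface: ibizmifs


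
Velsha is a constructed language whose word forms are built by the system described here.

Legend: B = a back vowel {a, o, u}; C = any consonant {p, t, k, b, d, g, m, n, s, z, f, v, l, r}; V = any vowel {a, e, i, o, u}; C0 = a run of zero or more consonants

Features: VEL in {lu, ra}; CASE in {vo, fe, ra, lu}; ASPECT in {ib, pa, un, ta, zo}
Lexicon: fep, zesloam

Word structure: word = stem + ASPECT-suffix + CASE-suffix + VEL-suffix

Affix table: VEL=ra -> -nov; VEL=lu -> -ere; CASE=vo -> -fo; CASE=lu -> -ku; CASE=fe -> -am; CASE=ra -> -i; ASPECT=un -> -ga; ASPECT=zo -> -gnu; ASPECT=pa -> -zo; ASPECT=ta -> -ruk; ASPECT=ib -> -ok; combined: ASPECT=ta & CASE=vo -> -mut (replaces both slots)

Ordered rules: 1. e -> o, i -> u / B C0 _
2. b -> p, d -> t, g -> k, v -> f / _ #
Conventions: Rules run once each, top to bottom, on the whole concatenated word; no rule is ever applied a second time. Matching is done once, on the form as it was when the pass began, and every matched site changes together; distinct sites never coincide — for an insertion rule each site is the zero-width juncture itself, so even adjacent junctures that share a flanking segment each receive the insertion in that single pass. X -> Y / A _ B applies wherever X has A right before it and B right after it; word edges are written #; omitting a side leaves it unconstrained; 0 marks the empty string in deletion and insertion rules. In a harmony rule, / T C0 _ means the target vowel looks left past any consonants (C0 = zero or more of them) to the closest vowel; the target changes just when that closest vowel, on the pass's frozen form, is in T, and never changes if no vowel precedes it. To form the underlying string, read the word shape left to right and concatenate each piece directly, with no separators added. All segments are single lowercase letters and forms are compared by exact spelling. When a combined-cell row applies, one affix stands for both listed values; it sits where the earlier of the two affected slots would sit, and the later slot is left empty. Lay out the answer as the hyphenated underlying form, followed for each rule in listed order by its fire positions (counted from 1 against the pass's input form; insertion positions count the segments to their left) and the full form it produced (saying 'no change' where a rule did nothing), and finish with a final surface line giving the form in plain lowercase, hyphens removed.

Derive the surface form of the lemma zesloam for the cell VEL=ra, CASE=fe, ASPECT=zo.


underlying: zesloam-gnu-am-nov
1. e -> o, i -> u / B C0 _: no change
2. b -> p, d -> t, g -> k, v -> f / _ #: fires at position(s) 15: zesloamgnuamnof
surface: zesloamgnuamnof


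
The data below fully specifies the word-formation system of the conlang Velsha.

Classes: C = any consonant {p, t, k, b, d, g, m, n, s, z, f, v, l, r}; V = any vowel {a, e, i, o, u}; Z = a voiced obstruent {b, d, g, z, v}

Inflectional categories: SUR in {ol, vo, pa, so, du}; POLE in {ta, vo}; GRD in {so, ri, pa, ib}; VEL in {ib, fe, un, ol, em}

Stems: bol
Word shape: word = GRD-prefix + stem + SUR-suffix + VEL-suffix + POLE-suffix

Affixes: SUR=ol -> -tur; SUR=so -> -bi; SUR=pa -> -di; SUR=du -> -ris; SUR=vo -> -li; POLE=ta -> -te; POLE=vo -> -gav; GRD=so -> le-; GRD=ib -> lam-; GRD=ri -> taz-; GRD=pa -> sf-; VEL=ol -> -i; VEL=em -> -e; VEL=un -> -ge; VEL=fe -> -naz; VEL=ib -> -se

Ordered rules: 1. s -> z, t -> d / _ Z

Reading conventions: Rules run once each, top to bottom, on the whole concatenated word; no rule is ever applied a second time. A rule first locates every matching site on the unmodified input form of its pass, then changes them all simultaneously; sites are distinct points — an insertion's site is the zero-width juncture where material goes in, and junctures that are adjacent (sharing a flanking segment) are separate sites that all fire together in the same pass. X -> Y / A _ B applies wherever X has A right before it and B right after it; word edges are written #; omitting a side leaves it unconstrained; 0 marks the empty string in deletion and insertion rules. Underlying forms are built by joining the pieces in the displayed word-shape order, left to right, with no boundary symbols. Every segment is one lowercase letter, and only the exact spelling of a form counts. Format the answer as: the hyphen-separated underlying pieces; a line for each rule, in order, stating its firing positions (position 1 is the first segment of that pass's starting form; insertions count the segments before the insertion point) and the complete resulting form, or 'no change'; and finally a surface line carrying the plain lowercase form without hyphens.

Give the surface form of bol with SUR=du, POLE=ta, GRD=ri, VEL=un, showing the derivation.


underlying: taz-bol-ris-ge-te
1. s -> z, t -> d / _ Z: fires at position(s) 9: tazbolrizgete
surface: tazbolrizgete


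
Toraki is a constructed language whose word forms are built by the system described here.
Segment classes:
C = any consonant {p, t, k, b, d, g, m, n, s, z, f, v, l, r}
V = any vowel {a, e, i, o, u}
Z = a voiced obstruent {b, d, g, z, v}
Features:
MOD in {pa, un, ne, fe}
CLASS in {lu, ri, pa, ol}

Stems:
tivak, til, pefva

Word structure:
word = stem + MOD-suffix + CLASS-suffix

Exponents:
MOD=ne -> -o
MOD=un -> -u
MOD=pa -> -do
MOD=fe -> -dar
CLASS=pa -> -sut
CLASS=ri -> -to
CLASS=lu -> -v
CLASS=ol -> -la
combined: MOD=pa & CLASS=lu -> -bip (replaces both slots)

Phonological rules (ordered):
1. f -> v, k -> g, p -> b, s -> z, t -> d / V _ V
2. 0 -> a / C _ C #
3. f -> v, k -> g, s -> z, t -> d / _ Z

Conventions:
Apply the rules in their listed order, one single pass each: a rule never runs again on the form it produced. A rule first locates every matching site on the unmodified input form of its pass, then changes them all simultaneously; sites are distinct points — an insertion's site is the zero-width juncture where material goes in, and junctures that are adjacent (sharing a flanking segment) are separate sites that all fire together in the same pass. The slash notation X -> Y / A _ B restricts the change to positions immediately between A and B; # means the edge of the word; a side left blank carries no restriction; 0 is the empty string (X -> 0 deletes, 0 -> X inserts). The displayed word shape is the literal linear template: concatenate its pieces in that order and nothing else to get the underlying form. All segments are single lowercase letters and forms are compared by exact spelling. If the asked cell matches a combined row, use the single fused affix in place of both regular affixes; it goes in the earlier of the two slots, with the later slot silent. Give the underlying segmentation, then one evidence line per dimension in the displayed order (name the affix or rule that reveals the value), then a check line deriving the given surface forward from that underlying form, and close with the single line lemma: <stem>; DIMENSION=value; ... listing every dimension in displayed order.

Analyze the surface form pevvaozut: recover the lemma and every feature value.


underlying: pefva-o-sut
MOD=ne - signalled by the affix -o
CLASS=pa - signalled by the affix -sut
check: pefvaosut -> pefvaozut -> pefvaozut -> pevvaozut
lemma: pefva; MOD=ne; CLASS=pa


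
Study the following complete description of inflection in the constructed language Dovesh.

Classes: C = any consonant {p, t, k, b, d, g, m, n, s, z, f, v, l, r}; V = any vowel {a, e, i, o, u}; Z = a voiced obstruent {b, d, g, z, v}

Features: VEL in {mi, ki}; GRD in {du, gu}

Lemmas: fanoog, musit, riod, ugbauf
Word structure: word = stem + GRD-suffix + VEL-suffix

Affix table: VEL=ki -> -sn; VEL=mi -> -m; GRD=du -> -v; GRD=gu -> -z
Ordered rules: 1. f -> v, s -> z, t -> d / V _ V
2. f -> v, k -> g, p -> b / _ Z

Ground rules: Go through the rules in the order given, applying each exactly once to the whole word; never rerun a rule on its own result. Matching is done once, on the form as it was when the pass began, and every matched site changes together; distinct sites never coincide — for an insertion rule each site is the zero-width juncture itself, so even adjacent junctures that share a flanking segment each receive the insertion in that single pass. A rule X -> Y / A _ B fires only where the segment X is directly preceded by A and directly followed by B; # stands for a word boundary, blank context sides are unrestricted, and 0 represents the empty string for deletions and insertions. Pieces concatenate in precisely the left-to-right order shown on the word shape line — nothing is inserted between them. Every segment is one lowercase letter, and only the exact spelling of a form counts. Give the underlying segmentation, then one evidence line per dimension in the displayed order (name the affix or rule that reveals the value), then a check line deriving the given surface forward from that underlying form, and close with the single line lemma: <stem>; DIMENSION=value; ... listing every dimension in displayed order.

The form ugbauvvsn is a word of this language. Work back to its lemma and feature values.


underlying: ugbauf-v-sn
VEL=ki - signalled by the affix -sn
GRD=du - signalled by the affix -v
check: ugbaufvsn -> ugbaufvsn -> ugbauvvsn
lemma: ugbauf; VEL=ki; GRD=du


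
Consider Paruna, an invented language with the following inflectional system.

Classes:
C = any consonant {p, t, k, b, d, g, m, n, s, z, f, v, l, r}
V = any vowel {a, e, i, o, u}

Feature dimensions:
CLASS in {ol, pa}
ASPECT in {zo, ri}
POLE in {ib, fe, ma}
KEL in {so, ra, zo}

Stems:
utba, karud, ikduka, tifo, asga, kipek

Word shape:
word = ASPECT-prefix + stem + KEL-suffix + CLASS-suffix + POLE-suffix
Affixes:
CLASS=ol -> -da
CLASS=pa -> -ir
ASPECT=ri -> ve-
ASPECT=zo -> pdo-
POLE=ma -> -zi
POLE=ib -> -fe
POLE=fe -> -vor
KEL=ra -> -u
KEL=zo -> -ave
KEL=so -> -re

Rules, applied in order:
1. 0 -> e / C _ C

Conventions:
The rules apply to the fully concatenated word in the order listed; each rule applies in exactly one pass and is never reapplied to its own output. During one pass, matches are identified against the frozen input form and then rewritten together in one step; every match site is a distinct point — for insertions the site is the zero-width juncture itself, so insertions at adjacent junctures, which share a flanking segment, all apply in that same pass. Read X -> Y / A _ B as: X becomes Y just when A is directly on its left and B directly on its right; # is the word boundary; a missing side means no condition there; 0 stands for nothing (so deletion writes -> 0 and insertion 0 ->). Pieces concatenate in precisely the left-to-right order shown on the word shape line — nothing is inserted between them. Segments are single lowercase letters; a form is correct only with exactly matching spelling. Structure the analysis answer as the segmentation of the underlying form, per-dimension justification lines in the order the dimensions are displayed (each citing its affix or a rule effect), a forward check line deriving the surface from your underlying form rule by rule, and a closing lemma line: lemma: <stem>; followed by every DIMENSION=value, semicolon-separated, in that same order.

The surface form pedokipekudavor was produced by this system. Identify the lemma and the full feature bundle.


underlying: pdo-kipek-u-da-vor
CLASS=ol - signalled by the affix -da
ASPECT=zo - signalled by the affix pdo-
POLE=fe - signalled by the affix -vor
KEL=ra - signalled by the affix -u
check: pdokipekudavor -> pedokipekudavor
lemma: kipek; CLASS=ol; ASPECT=zo; POLE=fe; KEL=ra


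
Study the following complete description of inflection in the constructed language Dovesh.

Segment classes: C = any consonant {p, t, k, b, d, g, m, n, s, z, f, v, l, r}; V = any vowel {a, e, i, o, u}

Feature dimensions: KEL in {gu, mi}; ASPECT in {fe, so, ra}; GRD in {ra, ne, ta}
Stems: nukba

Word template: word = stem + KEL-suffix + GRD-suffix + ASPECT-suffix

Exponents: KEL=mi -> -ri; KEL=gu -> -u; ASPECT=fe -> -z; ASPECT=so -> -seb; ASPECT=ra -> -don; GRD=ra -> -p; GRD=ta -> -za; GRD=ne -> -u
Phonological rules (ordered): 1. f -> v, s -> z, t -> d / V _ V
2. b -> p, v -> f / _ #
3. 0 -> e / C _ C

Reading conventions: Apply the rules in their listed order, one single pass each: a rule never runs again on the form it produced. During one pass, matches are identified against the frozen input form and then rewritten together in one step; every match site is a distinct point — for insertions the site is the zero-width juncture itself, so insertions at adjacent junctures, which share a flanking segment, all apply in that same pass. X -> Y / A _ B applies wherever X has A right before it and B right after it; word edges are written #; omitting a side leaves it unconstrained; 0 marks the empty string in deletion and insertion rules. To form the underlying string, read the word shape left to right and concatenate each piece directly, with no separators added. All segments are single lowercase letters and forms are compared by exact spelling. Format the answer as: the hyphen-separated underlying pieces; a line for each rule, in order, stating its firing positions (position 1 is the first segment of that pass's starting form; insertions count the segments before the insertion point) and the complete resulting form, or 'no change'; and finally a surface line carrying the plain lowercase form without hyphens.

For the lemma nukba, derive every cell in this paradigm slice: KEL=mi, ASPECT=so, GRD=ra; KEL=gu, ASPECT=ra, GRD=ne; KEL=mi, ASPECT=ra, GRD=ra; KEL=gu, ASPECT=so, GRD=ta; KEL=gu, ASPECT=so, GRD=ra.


cell KEL=mi, ASPECT=so, GRD=ra:
underlying: nukba-ri-p-seb
1. f -> v, s -> z, t -> d / V _ V: no change
2. b -> p, v -> f / _ #: fires at position(s) 11: nukbaripsep
3. 0 -> e / C _ C: inserts after position(s) 3, 8: nukebaripesep
surface: nukebaripesep

cell KEL=gu, ASPECT=ra, GRD=ne:
underlying: nukba-u-u-don
1. f -> v, s -> z, t -> d / V _ V: no change
2. b -> p, v -> f / _ #: no change
3. 0 -> e / C _ C: inserts after position(s) 3: nukebauudon
surface: nukebauudon

cell KEL=mi, ASPECT=ra, GRD=ra:
underlying: nukba-ri-p-don
1. f -> v, s -> z, t -> d / V _ V: no change
2. b -> p, v -> f / _ #: no change
3. 0 -> e / C _ C: inserts after position(s) 3, 8: nukebaripedon
surface: nukebaripedon

cell KEL=gu, ASPECT=so, GRD=ta:
underlying: nukba-u-za-seb
1. f -> v, s -> z, t -> d / V _ V: fires at position(s) 9: nukbauzazeb
2. b -> p, v -> f / _ #: fires at position(s) 11: nukbauzazep
3. 0 -> e / C _ C: inserts after position(s) 3: nukebauzazep
surface: nukebauzazep

cell KEL=gu, ASPECT=so, GRD=ra:
underlying: nukba-u-p-seb
1. f -> v, s -> z, t -> d / V _ V: no change
2. b -> p, v -> f / _ #: fires at position(s) 10: nukbaupsep
3. 0 -> e / C _ C: inserts after position(s) 3, 7: nukebaupesep
surface: nukebaupesep


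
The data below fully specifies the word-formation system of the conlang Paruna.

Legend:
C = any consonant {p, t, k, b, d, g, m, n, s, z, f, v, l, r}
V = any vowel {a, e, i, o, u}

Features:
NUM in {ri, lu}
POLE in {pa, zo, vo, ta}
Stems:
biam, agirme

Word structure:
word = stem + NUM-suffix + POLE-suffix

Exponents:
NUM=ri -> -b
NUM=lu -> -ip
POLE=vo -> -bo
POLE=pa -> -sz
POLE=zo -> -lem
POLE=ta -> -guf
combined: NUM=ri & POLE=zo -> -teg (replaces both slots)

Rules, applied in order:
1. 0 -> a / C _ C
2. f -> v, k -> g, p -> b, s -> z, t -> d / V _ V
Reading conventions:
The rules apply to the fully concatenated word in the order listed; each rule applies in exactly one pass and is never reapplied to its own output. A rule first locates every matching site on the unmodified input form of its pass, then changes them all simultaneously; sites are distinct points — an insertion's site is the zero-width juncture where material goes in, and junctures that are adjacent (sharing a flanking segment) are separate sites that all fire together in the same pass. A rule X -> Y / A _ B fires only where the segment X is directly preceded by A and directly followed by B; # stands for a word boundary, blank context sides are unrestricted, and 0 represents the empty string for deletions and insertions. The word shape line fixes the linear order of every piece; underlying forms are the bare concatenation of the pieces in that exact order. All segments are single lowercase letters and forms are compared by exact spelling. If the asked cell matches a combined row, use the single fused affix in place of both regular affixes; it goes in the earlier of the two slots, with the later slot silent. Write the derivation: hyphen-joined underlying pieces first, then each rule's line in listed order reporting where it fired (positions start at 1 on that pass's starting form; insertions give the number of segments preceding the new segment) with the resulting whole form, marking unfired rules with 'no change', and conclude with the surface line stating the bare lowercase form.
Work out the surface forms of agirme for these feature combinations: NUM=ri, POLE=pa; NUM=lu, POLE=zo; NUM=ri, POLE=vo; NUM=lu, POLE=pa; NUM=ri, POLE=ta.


cell NUM=ri, POLE=pa:
underlying: agirme-b-sz
1. 0 -> a / C _ C: inserts after position(s) 4, 7, 8: agiramebasaz
2. f -> v, k -> g, p -> b, s -> z, t -> d / V _ V: fires at position(s) 10: agiramebazaz
surface: agiramebazaz

cell NUM=lu, POLE=zo:
underlying: agirme-ip-lem
1. 0 -> a / C _ C: inserts after position(s) 4, 8: agirameipalem
2. f -> v, k -> g, p -> b, s -> z, t -> d / V _ V: fires at position(s) 9: agirameibalem
surface: agirameibalem

cell NUM=ri, POLE=vo:
underlying: agirme-b-bo
1. 0 -> a / C _ C: inserts after position(s) 4, 7: agiramebabo
2. f -> v, k -> g, p -> b, s -> z, t -> d / V _ V: no change
surface: agiramebabo

cell NUM=lu, POLE=pa:
underlying: agirme-ip-sz
1. 0 -> a / C _ C: inserts after position(s) 4, 8, 9: agirameipasaz
2. f -> v, k -> g, p -> b, s -> z, t -> d / V _ V: fires at position(s) 9, 11: agirameibazaz
surface: agirameibazaz

cell NUM=ri, POLE=ta:
underlying: agirme-b-guf
1. 0 -> a / C _ C: inserts after position(s) 4, 7: agiramebaguf
2. f -> v, k -> g, p -> b, s -> z, t -> d / V _ V: no change
surface: agiramebaguf


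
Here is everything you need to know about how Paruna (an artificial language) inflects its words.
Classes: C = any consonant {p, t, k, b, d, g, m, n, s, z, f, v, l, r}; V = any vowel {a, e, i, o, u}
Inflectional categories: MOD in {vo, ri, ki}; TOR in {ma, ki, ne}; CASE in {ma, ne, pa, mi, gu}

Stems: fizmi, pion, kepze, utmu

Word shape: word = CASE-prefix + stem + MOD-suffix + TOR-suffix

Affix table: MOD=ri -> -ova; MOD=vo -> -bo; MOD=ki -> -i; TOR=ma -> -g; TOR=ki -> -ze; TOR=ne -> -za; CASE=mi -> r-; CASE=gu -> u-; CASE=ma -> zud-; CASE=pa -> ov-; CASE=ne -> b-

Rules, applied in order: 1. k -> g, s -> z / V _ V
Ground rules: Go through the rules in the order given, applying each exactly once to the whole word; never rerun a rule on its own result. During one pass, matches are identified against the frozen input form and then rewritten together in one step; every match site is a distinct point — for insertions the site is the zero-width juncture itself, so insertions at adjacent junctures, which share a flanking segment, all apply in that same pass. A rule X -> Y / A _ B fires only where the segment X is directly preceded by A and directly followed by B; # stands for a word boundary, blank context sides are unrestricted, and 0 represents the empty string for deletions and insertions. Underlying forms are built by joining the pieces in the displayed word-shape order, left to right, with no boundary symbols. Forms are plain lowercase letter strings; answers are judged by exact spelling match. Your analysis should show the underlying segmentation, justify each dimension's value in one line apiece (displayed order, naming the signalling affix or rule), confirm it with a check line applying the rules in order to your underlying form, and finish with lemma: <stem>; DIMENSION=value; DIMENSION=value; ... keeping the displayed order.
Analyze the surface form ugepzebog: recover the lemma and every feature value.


underlying: u-kepze-bo-g
MOD=vo - signalled by the affix -bo
TOR=ma - signalled by the affix -g
CASE=gu - signalled by the affix u-
check: ukepzebog -> ugepzebog
lemma: kepze; MOD=vo; TOR=ma; CASE=gu


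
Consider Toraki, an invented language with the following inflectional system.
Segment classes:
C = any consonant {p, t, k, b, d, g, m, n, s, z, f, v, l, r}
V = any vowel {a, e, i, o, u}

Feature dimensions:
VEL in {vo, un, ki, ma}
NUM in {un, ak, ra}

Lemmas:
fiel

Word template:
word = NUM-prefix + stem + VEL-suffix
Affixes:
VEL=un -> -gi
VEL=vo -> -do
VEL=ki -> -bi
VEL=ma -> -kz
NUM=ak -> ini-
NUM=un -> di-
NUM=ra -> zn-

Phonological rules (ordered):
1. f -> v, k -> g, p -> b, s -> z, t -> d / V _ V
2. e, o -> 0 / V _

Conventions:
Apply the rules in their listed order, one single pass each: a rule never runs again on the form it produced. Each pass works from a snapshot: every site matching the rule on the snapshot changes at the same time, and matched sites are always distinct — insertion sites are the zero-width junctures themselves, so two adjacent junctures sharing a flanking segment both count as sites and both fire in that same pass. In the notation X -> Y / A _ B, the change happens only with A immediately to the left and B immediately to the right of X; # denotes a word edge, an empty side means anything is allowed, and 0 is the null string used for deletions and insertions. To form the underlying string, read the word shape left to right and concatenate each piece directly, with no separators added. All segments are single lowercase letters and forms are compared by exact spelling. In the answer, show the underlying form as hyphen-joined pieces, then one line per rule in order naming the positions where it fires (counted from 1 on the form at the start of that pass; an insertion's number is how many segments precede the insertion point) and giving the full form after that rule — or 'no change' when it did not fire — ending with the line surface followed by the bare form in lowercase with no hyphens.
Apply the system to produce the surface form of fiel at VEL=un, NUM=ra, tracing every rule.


underlying: zn-fiel-gi
1. f -> v, k -> g, p -> b, s -> z, t -> d / V _ V: no change
2. e, o -> 0 / V _: fires at position(s) 5: znfilgi
surface: znfilgi


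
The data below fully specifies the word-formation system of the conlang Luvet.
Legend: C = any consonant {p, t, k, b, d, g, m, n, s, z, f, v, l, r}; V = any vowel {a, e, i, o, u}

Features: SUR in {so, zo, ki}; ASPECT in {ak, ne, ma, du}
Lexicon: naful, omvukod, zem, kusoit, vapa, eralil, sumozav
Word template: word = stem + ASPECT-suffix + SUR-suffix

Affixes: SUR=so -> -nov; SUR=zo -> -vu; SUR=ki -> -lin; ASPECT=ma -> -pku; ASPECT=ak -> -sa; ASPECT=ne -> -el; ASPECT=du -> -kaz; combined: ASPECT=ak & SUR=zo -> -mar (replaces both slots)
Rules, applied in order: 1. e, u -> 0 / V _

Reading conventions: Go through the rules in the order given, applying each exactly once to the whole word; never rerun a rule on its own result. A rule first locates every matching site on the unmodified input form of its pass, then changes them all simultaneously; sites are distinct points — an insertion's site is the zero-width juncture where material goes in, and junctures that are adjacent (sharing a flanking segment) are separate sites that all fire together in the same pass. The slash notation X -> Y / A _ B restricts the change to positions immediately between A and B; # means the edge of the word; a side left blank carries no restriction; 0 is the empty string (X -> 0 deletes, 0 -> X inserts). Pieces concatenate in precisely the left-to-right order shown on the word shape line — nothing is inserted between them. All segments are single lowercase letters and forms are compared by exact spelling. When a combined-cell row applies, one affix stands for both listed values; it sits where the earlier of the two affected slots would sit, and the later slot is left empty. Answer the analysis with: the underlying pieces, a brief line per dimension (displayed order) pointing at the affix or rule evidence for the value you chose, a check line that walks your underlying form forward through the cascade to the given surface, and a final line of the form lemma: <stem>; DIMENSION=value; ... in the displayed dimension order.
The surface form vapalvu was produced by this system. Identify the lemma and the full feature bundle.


underlying: vapa-el-vu
SUR=zo - signalled by the affix -vu
ASPECT=ne - signalled by the affix -el
check: vapaelvu -> vapalvu
lemma: vapa; SUR=zo; ASPECT=ne


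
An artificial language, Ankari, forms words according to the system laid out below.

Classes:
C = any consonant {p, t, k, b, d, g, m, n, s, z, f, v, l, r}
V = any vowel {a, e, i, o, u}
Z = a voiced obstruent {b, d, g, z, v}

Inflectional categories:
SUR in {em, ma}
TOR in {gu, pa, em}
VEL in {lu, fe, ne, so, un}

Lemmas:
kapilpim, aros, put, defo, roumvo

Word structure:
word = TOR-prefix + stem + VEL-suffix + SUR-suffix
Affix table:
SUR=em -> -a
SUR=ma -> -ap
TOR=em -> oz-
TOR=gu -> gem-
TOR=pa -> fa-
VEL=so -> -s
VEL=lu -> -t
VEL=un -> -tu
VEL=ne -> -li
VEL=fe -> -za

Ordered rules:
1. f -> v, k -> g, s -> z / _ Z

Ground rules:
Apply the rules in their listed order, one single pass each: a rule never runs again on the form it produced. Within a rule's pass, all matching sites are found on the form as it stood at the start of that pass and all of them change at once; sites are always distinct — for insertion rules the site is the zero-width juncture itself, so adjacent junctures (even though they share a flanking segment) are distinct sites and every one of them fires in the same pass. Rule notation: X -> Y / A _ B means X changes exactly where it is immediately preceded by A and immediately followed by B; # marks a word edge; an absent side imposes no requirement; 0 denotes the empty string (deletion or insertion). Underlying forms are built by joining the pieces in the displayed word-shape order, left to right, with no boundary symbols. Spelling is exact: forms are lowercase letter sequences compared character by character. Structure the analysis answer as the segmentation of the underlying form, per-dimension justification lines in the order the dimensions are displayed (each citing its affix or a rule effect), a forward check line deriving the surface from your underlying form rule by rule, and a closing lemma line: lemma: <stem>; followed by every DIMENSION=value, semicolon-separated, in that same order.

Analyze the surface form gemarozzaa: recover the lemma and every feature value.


underlying: gem-aros-za-a
SUR=em - signalled by the affix -a
TOR=gu - signalled by the affix gem-
VEL=fe - signalled by the affix -za
check: gemaroszaa -> gemarozzaa
lemma: aros; SUR=em; TOR=gu; VEL=fe


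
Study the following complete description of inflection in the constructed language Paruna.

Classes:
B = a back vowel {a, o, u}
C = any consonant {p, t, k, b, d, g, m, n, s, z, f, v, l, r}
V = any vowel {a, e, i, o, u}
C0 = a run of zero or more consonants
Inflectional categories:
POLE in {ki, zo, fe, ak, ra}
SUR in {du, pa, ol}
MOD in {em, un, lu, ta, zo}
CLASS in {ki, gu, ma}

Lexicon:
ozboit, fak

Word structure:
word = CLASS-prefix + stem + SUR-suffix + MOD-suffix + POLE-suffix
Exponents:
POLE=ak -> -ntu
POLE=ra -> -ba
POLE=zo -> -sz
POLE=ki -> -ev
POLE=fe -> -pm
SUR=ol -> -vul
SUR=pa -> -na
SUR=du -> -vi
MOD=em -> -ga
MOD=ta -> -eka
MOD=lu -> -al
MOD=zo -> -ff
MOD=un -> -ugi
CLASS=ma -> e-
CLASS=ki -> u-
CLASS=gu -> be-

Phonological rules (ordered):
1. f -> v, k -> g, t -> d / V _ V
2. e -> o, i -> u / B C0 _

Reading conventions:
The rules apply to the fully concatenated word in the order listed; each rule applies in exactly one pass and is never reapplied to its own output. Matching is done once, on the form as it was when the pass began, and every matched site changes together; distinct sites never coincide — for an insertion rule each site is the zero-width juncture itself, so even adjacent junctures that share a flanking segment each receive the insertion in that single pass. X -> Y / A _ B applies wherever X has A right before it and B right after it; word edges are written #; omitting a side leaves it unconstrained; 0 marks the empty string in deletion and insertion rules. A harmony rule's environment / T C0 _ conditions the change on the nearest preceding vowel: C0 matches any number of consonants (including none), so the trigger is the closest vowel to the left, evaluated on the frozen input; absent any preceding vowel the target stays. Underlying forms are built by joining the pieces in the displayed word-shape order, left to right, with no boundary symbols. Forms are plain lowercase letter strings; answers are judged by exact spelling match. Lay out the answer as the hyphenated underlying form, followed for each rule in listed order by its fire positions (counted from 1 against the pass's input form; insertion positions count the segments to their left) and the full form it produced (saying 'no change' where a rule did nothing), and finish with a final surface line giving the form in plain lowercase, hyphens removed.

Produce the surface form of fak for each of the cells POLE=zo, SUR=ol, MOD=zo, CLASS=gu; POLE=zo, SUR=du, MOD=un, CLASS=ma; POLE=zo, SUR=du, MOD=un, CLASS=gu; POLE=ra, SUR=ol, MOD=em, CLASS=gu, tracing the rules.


cell POLE=zo, SUR=ol, MOD=zo, CLASS=gu:
underlying: be-fak-vul-ff-sz
1. f -> v, k -> g, t -> d / V _ V: fires at position(s) 3: bevakvulffsz
2. e -> o, i -> u / B C0 _: no change
surface: bevakvulffsz

cell POLE=zo, SUR=du, MOD=un, CLASS=ma:
underlying: e-fak-vi-ugi-sz
1. f -> v, k -> g, t -> d / V _ V: fires at position(s) 2: evakviugisz
2. e -> o, i -> u / B C0 _: fires at position(s) 6, 9: evakvuugusz
surface: evakvuugusz

cell POLE=zo, SUR=du, MOD=un, CLASS=gu:
underlying: be-fak-vi-ugi-sz
1. f -> v, k -> g, t -> d / V _ V: fires at position(s) 3: bevakviugisz
2. e -> o, i -> u / B C0 _: fires at position(s) 7, 10: bevakvuugusz
surface: bevakvuugusz

cell POLE=ra, SUR=ol, MOD=em, CLASS=gu:
underlying: be-fak-vul-ga-ba
1. f -> v, k -> g, t -> d / V _ V: fires at position(s) 3: bevakvulgaba
2. e -> o, i -> u / B C0 _: no change
surface: bevakvulgaba
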